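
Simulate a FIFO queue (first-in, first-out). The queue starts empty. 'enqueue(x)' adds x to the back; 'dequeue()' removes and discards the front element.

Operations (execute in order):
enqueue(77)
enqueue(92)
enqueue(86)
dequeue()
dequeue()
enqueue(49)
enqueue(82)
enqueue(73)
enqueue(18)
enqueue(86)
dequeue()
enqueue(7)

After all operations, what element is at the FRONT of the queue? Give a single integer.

Answer: 49

Derivation:
enqueue(77): queue = [77]
enqueue(92): queue = [77, 92]
enqueue(86): queue = [77, 92, 86]
dequeue(): queue = [92, 86]
dequeue(): queue = [86]
enqueue(49): queue = [86, 49]
enqueue(82): queue = [86, 49, 82]
enqueue(73): queue = [86, 49, 82, 73]
enqueue(18): queue = [86, 49, 82, 73, 18]
enqueue(86): queue = [86, 49, 82, 73, 18, 86]
dequeue(): queue = [49, 82, 73, 18, 86]
enqueue(7): queue = [49, 82, 73, 18, 86, 7]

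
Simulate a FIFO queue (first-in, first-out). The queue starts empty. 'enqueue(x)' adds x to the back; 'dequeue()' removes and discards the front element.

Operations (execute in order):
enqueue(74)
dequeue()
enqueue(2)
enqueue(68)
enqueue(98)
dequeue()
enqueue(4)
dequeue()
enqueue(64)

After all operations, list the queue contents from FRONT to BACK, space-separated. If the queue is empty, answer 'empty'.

Answer: 98 4 64

Derivation:
enqueue(74): [74]
dequeue(): []
enqueue(2): [2]
enqueue(68): [2, 68]
enqueue(98): [2, 68, 98]
dequeue(): [68, 98]
enqueue(4): [68, 98, 4]
dequeue(): [98, 4]
enqueue(64): [98, 4, 64]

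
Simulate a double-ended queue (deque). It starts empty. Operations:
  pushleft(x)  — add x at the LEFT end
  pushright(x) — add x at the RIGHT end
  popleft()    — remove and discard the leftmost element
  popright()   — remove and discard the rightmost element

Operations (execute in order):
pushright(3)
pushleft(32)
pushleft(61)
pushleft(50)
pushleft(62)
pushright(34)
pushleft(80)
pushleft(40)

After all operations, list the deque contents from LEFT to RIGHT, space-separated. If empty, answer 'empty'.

pushright(3): [3]
pushleft(32): [32, 3]
pushleft(61): [61, 32, 3]
pushleft(50): [50, 61, 32, 3]
pushleft(62): [62, 50, 61, 32, 3]
pushright(34): [62, 50, 61, 32, 3, 34]
pushleft(80): [80, 62, 50, 61, 32, 3, 34]
pushleft(40): [40, 80, 62, 50, 61, 32, 3, 34]

Answer: 40 80 62 50 61 32 3 34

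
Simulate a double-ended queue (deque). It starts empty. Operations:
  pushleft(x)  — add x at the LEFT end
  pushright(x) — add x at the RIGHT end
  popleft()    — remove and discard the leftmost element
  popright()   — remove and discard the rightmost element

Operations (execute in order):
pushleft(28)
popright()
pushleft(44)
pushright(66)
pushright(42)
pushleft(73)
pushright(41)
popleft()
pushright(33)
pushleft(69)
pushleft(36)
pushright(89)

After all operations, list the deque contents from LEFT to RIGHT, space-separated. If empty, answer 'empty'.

pushleft(28): [28]
popright(): []
pushleft(44): [44]
pushright(66): [44, 66]
pushright(42): [44, 66, 42]
pushleft(73): [73, 44, 66, 42]
pushright(41): [73, 44, 66, 42, 41]
popleft(): [44, 66, 42, 41]
pushright(33): [44, 66, 42, 41, 33]
pushleft(69): [69, 44, 66, 42, 41, 33]
pushleft(36): [36, 69, 44, 66, 42, 41, 33]
pushright(89): [36, 69, 44, 66, 42, 41, 33, 89]

Answer: 36 69 44 66 42 41 33 89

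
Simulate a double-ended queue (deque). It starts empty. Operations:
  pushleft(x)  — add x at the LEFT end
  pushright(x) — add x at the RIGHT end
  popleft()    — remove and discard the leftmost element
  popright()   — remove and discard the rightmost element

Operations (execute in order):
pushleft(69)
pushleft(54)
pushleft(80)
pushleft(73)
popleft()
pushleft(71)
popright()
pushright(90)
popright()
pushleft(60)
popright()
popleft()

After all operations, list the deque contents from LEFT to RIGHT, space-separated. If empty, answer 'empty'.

pushleft(69): [69]
pushleft(54): [54, 69]
pushleft(80): [80, 54, 69]
pushleft(73): [73, 80, 54, 69]
popleft(): [80, 54, 69]
pushleft(71): [71, 80, 54, 69]
popright(): [71, 80, 54]
pushright(90): [71, 80, 54, 90]
popright(): [71, 80, 54]
pushleft(60): [60, 71, 80, 54]
popright(): [60, 71, 80]
popleft(): [71, 80]

Answer: 71 80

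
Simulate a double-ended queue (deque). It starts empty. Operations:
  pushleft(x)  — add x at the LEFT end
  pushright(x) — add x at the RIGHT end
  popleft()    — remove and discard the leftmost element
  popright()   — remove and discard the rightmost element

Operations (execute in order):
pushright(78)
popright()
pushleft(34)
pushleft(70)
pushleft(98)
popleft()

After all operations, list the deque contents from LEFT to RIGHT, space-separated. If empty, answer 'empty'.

pushright(78): [78]
popright(): []
pushleft(34): [34]
pushleft(70): [70, 34]
pushleft(98): [98, 70, 34]
popleft(): [70, 34]

Answer: 70 34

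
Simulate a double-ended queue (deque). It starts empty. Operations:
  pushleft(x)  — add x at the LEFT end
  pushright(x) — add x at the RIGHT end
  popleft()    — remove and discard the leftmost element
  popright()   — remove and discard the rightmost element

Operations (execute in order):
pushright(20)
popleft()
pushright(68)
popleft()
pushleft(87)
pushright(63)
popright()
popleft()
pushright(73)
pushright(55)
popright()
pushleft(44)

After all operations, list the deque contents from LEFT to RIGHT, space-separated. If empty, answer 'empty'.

Answer: 44 73

Derivation:
pushright(20): [20]
popleft(): []
pushright(68): [68]
popleft(): []
pushleft(87): [87]
pushright(63): [87, 63]
popright(): [87]
popleft(): []
pushright(73): [73]
pushright(55): [73, 55]
popright(): [73]
pushleft(44): [44, 73]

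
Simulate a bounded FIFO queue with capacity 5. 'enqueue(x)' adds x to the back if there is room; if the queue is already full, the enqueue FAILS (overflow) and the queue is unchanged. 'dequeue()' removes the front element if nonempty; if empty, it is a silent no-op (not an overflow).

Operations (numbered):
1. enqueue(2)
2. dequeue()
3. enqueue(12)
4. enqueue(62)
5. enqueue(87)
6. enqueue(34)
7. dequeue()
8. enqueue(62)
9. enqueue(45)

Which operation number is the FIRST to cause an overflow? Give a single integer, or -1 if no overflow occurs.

1. enqueue(2): size=1
2. dequeue(): size=0
3. enqueue(12): size=1
4. enqueue(62): size=2
5. enqueue(87): size=3
6. enqueue(34): size=4
7. dequeue(): size=3
8. enqueue(62): size=4
9. enqueue(45): size=5

Answer: -1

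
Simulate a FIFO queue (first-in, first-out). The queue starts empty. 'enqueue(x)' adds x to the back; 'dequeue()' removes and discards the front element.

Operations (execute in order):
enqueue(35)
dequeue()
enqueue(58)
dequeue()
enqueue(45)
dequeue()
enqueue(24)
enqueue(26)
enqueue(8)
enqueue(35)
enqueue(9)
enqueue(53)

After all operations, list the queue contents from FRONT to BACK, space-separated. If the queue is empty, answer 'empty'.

enqueue(35): [35]
dequeue(): []
enqueue(58): [58]
dequeue(): []
enqueue(45): [45]
dequeue(): []
enqueue(24): [24]
enqueue(26): [24, 26]
enqueue(8): [24, 26, 8]
enqueue(35): [24, 26, 8, 35]
enqueue(9): [24, 26, 8, 35, 9]
enqueue(53): [24, 26, 8, 35, 9, 53]

Answer: 24 26 8 35 9 53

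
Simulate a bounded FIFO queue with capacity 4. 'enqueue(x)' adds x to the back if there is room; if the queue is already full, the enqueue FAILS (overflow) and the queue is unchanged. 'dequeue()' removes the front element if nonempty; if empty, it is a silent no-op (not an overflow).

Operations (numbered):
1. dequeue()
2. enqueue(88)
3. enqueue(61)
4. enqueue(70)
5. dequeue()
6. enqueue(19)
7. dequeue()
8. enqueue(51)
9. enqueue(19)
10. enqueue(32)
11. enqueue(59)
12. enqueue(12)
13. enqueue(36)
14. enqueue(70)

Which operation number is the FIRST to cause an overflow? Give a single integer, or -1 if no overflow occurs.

Answer: 10

Derivation:
1. dequeue(): empty, no-op, size=0
2. enqueue(88): size=1
3. enqueue(61): size=2
4. enqueue(70): size=3
5. dequeue(): size=2
6. enqueue(19): size=3
7. dequeue(): size=2
8. enqueue(51): size=3
9. enqueue(19): size=4
10. enqueue(32): size=4=cap → OVERFLOW (fail)
11. enqueue(59): size=4=cap → OVERFLOW (fail)
12. enqueue(12): size=4=cap → OVERFLOW (fail)
13. enqueue(36): size=4=cap → OVERFLOW (fail)
14. enqueue(70): size=4=cap → OVERFLOW (fail)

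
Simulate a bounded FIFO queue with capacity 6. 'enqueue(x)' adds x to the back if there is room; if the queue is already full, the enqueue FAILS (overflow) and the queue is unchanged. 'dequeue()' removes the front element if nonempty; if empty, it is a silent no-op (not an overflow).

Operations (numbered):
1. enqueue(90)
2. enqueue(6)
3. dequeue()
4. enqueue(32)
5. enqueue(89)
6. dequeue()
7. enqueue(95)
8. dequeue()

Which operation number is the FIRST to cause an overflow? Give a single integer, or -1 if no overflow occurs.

1. enqueue(90): size=1
2. enqueue(6): size=2
3. dequeue(): size=1
4. enqueue(32): size=2
5. enqueue(89): size=3
6. dequeue(): size=2
7. enqueue(95): size=3
8. dequeue(): size=2

Answer: -1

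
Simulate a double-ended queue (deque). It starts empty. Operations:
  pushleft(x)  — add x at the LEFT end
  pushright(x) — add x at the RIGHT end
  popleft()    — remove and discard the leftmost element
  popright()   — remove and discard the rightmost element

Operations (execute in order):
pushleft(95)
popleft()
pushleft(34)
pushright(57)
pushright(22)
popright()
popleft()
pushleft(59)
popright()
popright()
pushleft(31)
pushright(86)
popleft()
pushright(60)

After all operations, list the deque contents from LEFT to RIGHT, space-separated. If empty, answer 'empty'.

Answer: 86 60

Derivation:
pushleft(95): [95]
popleft(): []
pushleft(34): [34]
pushright(57): [34, 57]
pushright(22): [34, 57, 22]
popright(): [34, 57]
popleft(): [57]
pushleft(59): [59, 57]
popright(): [59]
popright(): []
pushleft(31): [31]
pushright(86): [31, 86]
popleft(): [86]
pushright(60): [86, 60]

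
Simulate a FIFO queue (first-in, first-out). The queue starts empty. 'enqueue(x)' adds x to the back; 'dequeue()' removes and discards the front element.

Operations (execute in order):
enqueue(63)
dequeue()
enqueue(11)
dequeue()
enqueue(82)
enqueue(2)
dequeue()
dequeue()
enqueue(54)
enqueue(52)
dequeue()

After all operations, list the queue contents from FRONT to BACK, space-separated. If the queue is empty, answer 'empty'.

Answer: 52

Derivation:
enqueue(63): [63]
dequeue(): []
enqueue(11): [11]
dequeue(): []
enqueue(82): [82]
enqueue(2): [82, 2]
dequeue(): [2]
dequeue(): []
enqueue(54): [54]
enqueue(52): [54, 52]
dequeue(): [52]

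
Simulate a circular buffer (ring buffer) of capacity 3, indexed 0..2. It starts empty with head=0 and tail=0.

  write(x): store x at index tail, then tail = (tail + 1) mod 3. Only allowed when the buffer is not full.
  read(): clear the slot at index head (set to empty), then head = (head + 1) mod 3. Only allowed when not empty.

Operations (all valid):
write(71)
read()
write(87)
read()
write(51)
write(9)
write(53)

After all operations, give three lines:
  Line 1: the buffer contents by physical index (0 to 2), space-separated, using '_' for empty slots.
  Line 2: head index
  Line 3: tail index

Answer: 9 53 51
2
2

Derivation:
write(71): buf=[71 _ _], head=0, tail=1, size=1
read(): buf=[_ _ _], head=1, tail=1, size=0
write(87): buf=[_ 87 _], head=1, tail=2, size=1
read(): buf=[_ _ _], head=2, tail=2, size=0
write(51): buf=[_ _ 51], head=2, tail=0, size=1
write(9): buf=[9 _ 51], head=2, tail=1, size=2
write(53): buf=[9 53 51], head=2, tail=2, size=3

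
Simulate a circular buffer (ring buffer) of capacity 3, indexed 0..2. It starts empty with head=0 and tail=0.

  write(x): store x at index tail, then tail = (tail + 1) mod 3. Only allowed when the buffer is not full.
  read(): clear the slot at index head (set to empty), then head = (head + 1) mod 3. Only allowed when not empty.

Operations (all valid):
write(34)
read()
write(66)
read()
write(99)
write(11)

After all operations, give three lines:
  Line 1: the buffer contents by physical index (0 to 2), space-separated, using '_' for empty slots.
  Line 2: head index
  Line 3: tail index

Answer: 11 _ 99
2
1

Derivation:
write(34): buf=[34 _ _], head=0, tail=1, size=1
read(): buf=[_ _ _], head=1, tail=1, size=0
write(66): buf=[_ 66 _], head=1, tail=2, size=1
read(): buf=[_ _ _], head=2, tail=2, size=0
write(99): buf=[_ _ 99], head=2, tail=0, size=1
write(11): buf=[11 _ 99], head=2, tail=1, size=2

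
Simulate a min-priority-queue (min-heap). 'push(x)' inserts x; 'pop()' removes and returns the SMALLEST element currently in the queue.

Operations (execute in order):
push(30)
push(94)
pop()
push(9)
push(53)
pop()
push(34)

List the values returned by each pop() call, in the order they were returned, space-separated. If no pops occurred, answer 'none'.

Answer: 30 9

Derivation:
push(30): heap contents = [30]
push(94): heap contents = [30, 94]
pop() → 30: heap contents = [94]
push(9): heap contents = [9, 94]
push(53): heap contents = [9, 53, 94]
pop() → 9: heap contents = [53, 94]
push(34): heap contents = [34, 53, 94]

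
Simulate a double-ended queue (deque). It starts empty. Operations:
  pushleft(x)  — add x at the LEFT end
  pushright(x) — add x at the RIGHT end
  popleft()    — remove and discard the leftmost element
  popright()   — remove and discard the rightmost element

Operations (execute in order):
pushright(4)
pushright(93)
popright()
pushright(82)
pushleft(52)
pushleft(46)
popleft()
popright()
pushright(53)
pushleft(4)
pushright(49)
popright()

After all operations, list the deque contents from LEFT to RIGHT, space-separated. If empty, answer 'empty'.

pushright(4): [4]
pushright(93): [4, 93]
popright(): [4]
pushright(82): [4, 82]
pushleft(52): [52, 4, 82]
pushleft(46): [46, 52, 4, 82]
popleft(): [52, 4, 82]
popright(): [52, 4]
pushright(53): [52, 4, 53]
pushleft(4): [4, 52, 4, 53]
pushright(49): [4, 52, 4, 53, 49]
popright(): [4, 52, 4, 53]

Answer: 4 52 4 53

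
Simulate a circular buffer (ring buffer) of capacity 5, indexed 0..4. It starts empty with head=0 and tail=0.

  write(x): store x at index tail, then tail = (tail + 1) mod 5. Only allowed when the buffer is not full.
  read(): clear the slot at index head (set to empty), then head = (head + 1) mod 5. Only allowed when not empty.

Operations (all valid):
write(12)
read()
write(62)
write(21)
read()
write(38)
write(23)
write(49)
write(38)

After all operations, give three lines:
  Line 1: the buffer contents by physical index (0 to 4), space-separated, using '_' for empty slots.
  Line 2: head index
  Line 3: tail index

Answer: 49 38 21 38 23
2
2

Derivation:
write(12): buf=[12 _ _ _ _], head=0, tail=1, size=1
read(): buf=[_ _ _ _ _], head=1, tail=1, size=0
write(62): buf=[_ 62 _ _ _], head=1, tail=2, size=1
write(21): buf=[_ 62 21 _ _], head=1, tail=3, size=2
read(): buf=[_ _ 21 _ _], head=2, tail=3, size=1
write(38): buf=[_ _ 21 38 _], head=2, tail=4, size=2
write(23): buf=[_ _ 21 38 23], head=2, tail=0, size=3
write(49): buf=[49 _ 21 38 23], head=2, tail=1, size=4
write(38): buf=[49 38 21 38 23], head=2, tail=2, size=5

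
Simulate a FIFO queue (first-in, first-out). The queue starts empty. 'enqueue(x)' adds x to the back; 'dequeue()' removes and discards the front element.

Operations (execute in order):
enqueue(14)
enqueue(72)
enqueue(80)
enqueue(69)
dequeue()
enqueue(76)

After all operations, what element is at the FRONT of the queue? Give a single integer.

enqueue(14): queue = [14]
enqueue(72): queue = [14, 72]
enqueue(80): queue = [14, 72, 80]
enqueue(69): queue = [14, 72, 80, 69]
dequeue(): queue = [72, 80, 69]
enqueue(76): queue = [72, 80, 69, 76]

Answer: 72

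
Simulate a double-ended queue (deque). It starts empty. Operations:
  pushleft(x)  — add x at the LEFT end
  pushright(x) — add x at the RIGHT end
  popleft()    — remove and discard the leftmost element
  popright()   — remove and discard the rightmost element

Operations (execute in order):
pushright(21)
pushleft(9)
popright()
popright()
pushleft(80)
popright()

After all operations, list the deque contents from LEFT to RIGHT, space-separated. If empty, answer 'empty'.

pushright(21): [21]
pushleft(9): [9, 21]
popright(): [9]
popright(): []
pushleft(80): [80]
popright(): []

Answer: empty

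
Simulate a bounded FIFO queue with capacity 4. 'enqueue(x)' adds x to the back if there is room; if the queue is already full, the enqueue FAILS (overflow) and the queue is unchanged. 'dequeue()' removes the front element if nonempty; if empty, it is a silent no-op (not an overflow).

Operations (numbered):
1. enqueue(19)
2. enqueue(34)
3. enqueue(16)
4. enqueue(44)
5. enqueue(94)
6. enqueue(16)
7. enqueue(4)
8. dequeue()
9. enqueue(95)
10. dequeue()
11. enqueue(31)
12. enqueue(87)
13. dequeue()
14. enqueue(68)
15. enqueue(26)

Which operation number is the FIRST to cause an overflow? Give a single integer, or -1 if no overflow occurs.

1. enqueue(19): size=1
2. enqueue(34): size=2
3. enqueue(16): size=3
4. enqueue(44): size=4
5. enqueue(94): size=4=cap → OVERFLOW (fail)
6. enqueue(16): size=4=cap → OVERFLOW (fail)
7. enqueue(4): size=4=cap → OVERFLOW (fail)
8. dequeue(): size=3
9. enqueue(95): size=4
10. dequeue(): size=3
11. enqueue(31): size=4
12. enqueue(87): size=4=cap → OVERFLOW (fail)
13. dequeue(): size=3
14. enqueue(68): size=4
15. enqueue(26): size=4=cap → OVERFLOW (fail)

Answer: 5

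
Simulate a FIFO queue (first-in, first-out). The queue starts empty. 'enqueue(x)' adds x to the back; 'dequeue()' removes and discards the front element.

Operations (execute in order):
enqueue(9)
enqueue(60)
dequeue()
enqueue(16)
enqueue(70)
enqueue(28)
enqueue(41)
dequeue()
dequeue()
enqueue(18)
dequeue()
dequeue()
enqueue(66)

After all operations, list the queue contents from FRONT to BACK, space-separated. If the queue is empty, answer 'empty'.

enqueue(9): [9]
enqueue(60): [9, 60]
dequeue(): [60]
enqueue(16): [60, 16]
enqueue(70): [60, 16, 70]
enqueue(28): [60, 16, 70, 28]
enqueue(41): [60, 16, 70, 28, 41]
dequeue(): [16, 70, 28, 41]
dequeue(): [70, 28, 41]
enqueue(18): [70, 28, 41, 18]
dequeue(): [28, 41, 18]
dequeue(): [41, 18]
enqueue(66): [41, 18, 66]

Answer: 41 18 66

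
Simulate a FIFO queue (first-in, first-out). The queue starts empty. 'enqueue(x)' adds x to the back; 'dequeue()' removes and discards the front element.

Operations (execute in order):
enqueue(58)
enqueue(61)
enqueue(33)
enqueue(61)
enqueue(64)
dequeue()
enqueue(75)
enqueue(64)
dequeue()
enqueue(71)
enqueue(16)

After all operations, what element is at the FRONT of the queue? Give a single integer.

Answer: 33

Derivation:
enqueue(58): queue = [58]
enqueue(61): queue = [58, 61]
enqueue(33): queue = [58, 61, 33]
enqueue(61): queue = [58, 61, 33, 61]
enqueue(64): queue = [58, 61, 33, 61, 64]
dequeue(): queue = [61, 33, 61, 64]
enqueue(75): queue = [61, 33, 61, 64, 75]
enqueue(64): queue = [61, 33, 61, 64, 75, 64]
dequeue(): queue = [33, 61, 64, 75, 64]
enqueue(71): queue = [33, 61, 64, 75, 64, 71]
enqueue(16): queue = [33, 61, 64, 75, 64, 71, 16]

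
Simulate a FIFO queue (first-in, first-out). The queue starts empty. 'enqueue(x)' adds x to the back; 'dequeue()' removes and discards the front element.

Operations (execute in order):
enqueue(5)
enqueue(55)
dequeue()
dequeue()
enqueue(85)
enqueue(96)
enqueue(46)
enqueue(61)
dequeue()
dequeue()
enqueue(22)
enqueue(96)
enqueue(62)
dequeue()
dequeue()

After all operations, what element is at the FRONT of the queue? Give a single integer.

Answer: 22

Derivation:
enqueue(5): queue = [5]
enqueue(55): queue = [5, 55]
dequeue(): queue = [55]
dequeue(): queue = []
enqueue(85): queue = [85]
enqueue(96): queue = [85, 96]
enqueue(46): queue = [85, 96, 46]
enqueue(61): queue = [85, 96, 46, 61]
dequeue(): queue = [96, 46, 61]
dequeue(): queue = [46, 61]
enqueue(22): queue = [46, 61, 22]
enqueue(96): queue = [46, 61, 22, 96]
enqueue(62): queue = [46, 61, 22, 96, 62]
dequeue(): queue = [61, 22, 96, 62]
dequeue(): queue = [22, 96, 62]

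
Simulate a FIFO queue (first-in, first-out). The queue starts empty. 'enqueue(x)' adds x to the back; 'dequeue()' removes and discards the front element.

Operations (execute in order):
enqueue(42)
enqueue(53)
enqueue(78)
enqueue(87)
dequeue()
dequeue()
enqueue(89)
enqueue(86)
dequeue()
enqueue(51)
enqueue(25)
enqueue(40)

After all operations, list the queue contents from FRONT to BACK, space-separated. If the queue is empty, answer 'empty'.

enqueue(42): [42]
enqueue(53): [42, 53]
enqueue(78): [42, 53, 78]
enqueue(87): [42, 53, 78, 87]
dequeue(): [53, 78, 87]
dequeue(): [78, 87]
enqueue(89): [78, 87, 89]
enqueue(86): [78, 87, 89, 86]
dequeue(): [87, 89, 86]
enqueue(51): [87, 89, 86, 51]
enqueue(25): [87, 89, 86, 51, 25]
enqueue(40): [87, 89, 86, 51, 25, 40]

Answer: 87 89 86 51 25 40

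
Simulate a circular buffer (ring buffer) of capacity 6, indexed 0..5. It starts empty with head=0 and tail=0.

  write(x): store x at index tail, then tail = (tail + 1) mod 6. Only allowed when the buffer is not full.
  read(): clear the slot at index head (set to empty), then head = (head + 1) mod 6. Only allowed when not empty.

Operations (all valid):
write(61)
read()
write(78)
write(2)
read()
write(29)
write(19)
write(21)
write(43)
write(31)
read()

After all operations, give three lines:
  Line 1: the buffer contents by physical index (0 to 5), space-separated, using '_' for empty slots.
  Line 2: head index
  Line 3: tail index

write(61): buf=[61 _ _ _ _ _], head=0, tail=1, size=1
read(): buf=[_ _ _ _ _ _], head=1, tail=1, size=0
write(78): buf=[_ 78 _ _ _ _], head=1, tail=2, size=1
write(2): buf=[_ 78 2 _ _ _], head=1, tail=3, size=2
read(): buf=[_ _ 2 _ _ _], head=2, tail=3, size=1
write(29): buf=[_ _ 2 29 _ _], head=2, tail=4, size=2
write(19): buf=[_ _ 2 29 19 _], head=2, tail=5, size=3
write(21): buf=[_ _ 2 29 19 21], head=2, tail=0, size=4
write(43): buf=[43 _ 2 29 19 21], head=2, tail=1, size=5
write(31): buf=[43 31 2 29 19 21], head=2, tail=2, size=6
read(): buf=[43 31 _ 29 19 21], head=3, tail=2, size=5

Answer: 43 31 _ 29 19 21
3
2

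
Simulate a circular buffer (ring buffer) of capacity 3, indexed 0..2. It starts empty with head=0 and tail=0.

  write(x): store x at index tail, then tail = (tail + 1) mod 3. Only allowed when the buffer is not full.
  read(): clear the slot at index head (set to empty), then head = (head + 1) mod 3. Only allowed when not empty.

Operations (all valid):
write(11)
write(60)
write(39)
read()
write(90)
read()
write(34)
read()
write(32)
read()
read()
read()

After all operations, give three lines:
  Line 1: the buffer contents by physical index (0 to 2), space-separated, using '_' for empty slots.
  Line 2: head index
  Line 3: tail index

write(11): buf=[11 _ _], head=0, tail=1, size=1
write(60): buf=[11 60 _], head=0, tail=2, size=2
write(39): buf=[11 60 39], head=0, tail=0, size=3
read(): buf=[_ 60 39], head=1, tail=0, size=2
write(90): buf=[90 60 39], head=1, tail=1, size=3
read(): buf=[90 _ 39], head=2, tail=1, size=2
write(34): buf=[90 34 39], head=2, tail=2, size=3
read(): buf=[90 34 _], head=0, tail=2, size=2
write(32): buf=[90 34 32], head=0, tail=0, size=3
read(): buf=[_ 34 32], head=1, tail=0, size=2
read(): buf=[_ _ 32], head=2, tail=0, size=1
read(): buf=[_ _ _], head=0, tail=0, size=0

Answer: _ _ _
0
0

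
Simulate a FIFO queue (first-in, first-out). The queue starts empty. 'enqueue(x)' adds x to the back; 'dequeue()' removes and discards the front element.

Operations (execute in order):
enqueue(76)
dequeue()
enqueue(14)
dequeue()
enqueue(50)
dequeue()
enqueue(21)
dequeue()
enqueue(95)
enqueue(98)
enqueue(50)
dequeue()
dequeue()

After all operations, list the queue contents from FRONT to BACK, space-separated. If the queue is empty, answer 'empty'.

enqueue(76): [76]
dequeue(): []
enqueue(14): [14]
dequeue(): []
enqueue(50): [50]
dequeue(): []
enqueue(21): [21]
dequeue(): []
enqueue(95): [95]
enqueue(98): [95, 98]
enqueue(50): [95, 98, 50]
dequeue(): [98, 50]
dequeue(): [50]

Answer: 50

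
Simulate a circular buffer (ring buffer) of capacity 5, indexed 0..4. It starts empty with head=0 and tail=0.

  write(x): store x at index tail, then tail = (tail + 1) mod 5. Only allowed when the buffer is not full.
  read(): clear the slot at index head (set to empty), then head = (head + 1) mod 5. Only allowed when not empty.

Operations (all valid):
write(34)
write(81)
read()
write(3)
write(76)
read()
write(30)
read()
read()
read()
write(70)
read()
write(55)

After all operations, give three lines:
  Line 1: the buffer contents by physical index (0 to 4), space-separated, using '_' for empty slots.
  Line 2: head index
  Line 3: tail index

Answer: _ 55 _ _ _
1
2

Derivation:
write(34): buf=[34 _ _ _ _], head=0, tail=1, size=1
write(81): buf=[34 81 _ _ _], head=0, tail=2, size=2
read(): buf=[_ 81 _ _ _], head=1, tail=2, size=1
write(3): buf=[_ 81 3 _ _], head=1, tail=3, size=2
write(76): buf=[_ 81 3 76 _], head=1, tail=4, size=3
read(): buf=[_ _ 3 76 _], head=2, tail=4, size=2
write(30): buf=[_ _ 3 76 30], head=2, tail=0, size=3
read(): buf=[_ _ _ 76 30], head=3, tail=0, size=2
read(): buf=[_ _ _ _ 30], head=4, tail=0, size=1
read(): buf=[_ _ _ _ _], head=0, tail=0, size=0
write(70): buf=[70 _ _ _ _], head=0, tail=1, size=1
read(): buf=[_ _ _ _ _], head=1, tail=1, size=0
write(55): buf=[_ 55 _ _ _], head=1, tail=2, size=1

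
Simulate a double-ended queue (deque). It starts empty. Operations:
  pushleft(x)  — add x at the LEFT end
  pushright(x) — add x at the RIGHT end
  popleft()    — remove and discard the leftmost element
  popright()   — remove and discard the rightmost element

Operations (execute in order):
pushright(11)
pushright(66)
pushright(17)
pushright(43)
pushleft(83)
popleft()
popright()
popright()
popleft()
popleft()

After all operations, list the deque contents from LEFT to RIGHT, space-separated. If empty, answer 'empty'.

Answer: empty

Derivation:
pushright(11): [11]
pushright(66): [11, 66]
pushright(17): [11, 66, 17]
pushright(43): [11, 66, 17, 43]
pushleft(83): [83, 11, 66, 17, 43]
popleft(): [11, 66, 17, 43]
popright(): [11, 66, 17]
popright(): [11, 66]
popleft(): [66]
popleft(): []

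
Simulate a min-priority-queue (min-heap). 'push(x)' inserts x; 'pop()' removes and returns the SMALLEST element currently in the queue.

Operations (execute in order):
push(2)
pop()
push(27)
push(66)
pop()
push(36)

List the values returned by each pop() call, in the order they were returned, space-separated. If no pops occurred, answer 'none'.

Answer: 2 27

Derivation:
push(2): heap contents = [2]
pop() → 2: heap contents = []
push(27): heap contents = [27]
push(66): heap contents = [27, 66]
pop() → 27: heap contents = [66]
push(36): heap contents = [36, 66]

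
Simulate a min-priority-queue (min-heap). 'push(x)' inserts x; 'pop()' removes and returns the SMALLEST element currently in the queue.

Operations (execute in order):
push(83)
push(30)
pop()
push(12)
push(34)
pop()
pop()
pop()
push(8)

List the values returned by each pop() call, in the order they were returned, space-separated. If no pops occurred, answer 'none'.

push(83): heap contents = [83]
push(30): heap contents = [30, 83]
pop() → 30: heap contents = [83]
push(12): heap contents = [12, 83]
push(34): heap contents = [12, 34, 83]
pop() → 12: heap contents = [34, 83]
pop() → 34: heap contents = [83]
pop() → 83: heap contents = []
push(8): heap contents = [8]

Answer: 30 12 34 83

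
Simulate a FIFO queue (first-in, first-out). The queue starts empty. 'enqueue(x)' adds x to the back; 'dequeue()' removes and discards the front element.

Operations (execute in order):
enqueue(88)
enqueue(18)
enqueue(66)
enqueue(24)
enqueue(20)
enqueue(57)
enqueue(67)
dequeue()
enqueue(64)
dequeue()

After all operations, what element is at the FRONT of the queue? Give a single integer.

Answer: 66

Derivation:
enqueue(88): queue = [88]
enqueue(18): queue = [88, 18]
enqueue(66): queue = [88, 18, 66]
enqueue(24): queue = [88, 18, 66, 24]
enqueue(20): queue = [88, 18, 66, 24, 20]
enqueue(57): queue = [88, 18, 66, 24, 20, 57]
enqueue(67): queue = [88, 18, 66, 24, 20, 57, 67]
dequeue(): queue = [18, 66, 24, 20, 57, 67]
enqueue(64): queue = [18, 66, 24, 20, 57, 67, 64]
dequeue(): queue = [66, 24, 20, 57, 67, 64]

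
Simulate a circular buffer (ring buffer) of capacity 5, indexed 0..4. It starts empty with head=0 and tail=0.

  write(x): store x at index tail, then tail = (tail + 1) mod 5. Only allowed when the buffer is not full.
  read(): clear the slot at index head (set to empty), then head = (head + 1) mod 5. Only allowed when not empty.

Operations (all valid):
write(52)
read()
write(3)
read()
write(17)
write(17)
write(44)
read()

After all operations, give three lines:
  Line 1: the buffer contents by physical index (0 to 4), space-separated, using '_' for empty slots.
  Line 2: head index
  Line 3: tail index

write(52): buf=[52 _ _ _ _], head=0, tail=1, size=1
read(): buf=[_ _ _ _ _], head=1, tail=1, size=0
write(3): buf=[_ 3 _ _ _], head=1, tail=2, size=1
read(): buf=[_ _ _ _ _], head=2, tail=2, size=0
write(17): buf=[_ _ 17 _ _], head=2, tail=3, size=1
write(17): buf=[_ _ 17 17 _], head=2, tail=4, size=2
write(44): buf=[_ _ 17 17 44], head=2, tail=0, size=3
read(): buf=[_ _ _ 17 44], head=3, tail=0, size=2

Answer: _ _ _ 17 44
3
0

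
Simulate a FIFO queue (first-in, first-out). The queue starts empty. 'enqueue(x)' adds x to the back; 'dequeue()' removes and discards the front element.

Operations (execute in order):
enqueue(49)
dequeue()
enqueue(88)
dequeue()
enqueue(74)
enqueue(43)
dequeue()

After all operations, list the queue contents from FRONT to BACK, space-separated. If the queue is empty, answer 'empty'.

Answer: 43

Derivation:
enqueue(49): [49]
dequeue(): []
enqueue(88): [88]
dequeue(): []
enqueue(74): [74]
enqueue(43): [74, 43]
dequeue(): [43]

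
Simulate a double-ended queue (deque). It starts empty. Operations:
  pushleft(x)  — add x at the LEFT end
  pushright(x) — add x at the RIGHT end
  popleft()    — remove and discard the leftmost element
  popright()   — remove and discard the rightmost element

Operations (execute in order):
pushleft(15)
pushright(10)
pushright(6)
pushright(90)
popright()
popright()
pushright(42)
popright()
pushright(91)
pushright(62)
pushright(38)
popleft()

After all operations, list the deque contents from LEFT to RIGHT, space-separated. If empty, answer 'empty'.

Answer: 10 91 62 38

Derivation:
pushleft(15): [15]
pushright(10): [15, 10]
pushright(6): [15, 10, 6]
pushright(90): [15, 10, 6, 90]
popright(): [15, 10, 6]
popright(): [15, 10]
pushright(42): [15, 10, 42]
popright(): [15, 10]
pushright(91): [15, 10, 91]
pushright(62): [15, 10, 91, 62]
pushright(38): [15, 10, 91, 62, 38]
popleft(): [10, 91, 62, 38]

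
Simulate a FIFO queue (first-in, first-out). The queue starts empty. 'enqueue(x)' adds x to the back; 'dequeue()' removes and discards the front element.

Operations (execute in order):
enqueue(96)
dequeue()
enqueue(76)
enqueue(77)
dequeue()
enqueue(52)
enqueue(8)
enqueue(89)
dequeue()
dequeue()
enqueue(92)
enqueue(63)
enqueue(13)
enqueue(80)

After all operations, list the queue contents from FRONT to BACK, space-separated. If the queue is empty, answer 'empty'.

enqueue(96): [96]
dequeue(): []
enqueue(76): [76]
enqueue(77): [76, 77]
dequeue(): [77]
enqueue(52): [77, 52]
enqueue(8): [77, 52, 8]
enqueue(89): [77, 52, 8, 89]
dequeue(): [52, 8, 89]
dequeue(): [8, 89]
enqueue(92): [8, 89, 92]
enqueue(63): [8, 89, 92, 63]
enqueue(13): [8, 89, 92, 63, 13]
enqueue(80): [8, 89, 92, 63, 13, 80]

Answer: 8 89 92 63 13 80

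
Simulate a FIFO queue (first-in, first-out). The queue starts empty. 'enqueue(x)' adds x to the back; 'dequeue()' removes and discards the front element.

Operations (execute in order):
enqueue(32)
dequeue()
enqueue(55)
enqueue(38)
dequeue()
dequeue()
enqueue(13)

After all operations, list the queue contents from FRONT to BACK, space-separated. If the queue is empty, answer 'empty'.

Answer: 13

Derivation:
enqueue(32): [32]
dequeue(): []
enqueue(55): [55]
enqueue(38): [55, 38]
dequeue(): [38]
dequeue(): []
enqueue(13): [13]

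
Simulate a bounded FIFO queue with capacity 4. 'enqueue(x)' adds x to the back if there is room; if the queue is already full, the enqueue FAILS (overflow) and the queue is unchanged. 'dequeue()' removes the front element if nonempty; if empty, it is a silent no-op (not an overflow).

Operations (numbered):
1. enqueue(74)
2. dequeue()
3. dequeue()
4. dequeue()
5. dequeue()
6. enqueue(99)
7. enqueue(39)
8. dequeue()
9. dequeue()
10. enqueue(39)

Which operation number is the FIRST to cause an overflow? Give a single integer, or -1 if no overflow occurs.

1. enqueue(74): size=1
2. dequeue(): size=0
3. dequeue(): empty, no-op, size=0
4. dequeue(): empty, no-op, size=0
5. dequeue(): empty, no-op, size=0
6. enqueue(99): size=1
7. enqueue(39): size=2
8. dequeue(): size=1
9. dequeue(): size=0
10. enqueue(39): size=1

Answer: -1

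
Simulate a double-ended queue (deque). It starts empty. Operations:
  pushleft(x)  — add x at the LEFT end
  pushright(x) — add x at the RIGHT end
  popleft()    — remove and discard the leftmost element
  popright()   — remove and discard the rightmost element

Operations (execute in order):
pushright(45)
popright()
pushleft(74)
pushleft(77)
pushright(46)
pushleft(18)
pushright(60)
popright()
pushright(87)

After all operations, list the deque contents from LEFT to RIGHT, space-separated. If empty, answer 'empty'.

pushright(45): [45]
popright(): []
pushleft(74): [74]
pushleft(77): [77, 74]
pushright(46): [77, 74, 46]
pushleft(18): [18, 77, 74, 46]
pushright(60): [18, 77, 74, 46, 60]
popright(): [18, 77, 74, 46]
pushright(87): [18, 77, 74, 46, 87]

Answer: 18 77 74 46 87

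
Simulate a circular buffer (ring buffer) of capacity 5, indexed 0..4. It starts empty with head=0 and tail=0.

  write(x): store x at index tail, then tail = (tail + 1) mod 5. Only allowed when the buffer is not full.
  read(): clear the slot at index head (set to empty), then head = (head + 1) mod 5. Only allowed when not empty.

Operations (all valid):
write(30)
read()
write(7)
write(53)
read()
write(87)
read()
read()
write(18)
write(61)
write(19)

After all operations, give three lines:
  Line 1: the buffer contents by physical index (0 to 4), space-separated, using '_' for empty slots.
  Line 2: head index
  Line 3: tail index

write(30): buf=[30 _ _ _ _], head=0, tail=1, size=1
read(): buf=[_ _ _ _ _], head=1, tail=1, size=0
write(7): buf=[_ 7 _ _ _], head=1, tail=2, size=1
write(53): buf=[_ 7 53 _ _], head=1, tail=3, size=2
read(): buf=[_ _ 53 _ _], head=2, tail=3, size=1
write(87): buf=[_ _ 53 87 _], head=2, tail=4, size=2
read(): buf=[_ _ _ 87 _], head=3, tail=4, size=1
read(): buf=[_ _ _ _ _], head=4, tail=4, size=0
write(18): buf=[_ _ _ _ 18], head=4, tail=0, size=1
write(61): buf=[61 _ _ _ 18], head=4, tail=1, size=2
write(19): buf=[61 19 _ _ 18], head=4, tail=2, size=3

Answer: 61 19 _ _ 18
4
2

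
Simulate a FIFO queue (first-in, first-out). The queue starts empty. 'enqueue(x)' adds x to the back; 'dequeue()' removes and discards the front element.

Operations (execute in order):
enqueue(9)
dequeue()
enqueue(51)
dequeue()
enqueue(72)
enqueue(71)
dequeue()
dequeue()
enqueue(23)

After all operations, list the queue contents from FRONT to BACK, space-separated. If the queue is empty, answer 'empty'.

enqueue(9): [9]
dequeue(): []
enqueue(51): [51]
dequeue(): []
enqueue(72): [72]
enqueue(71): [72, 71]
dequeue(): [71]
dequeue(): []
enqueue(23): [23]

Answer: 23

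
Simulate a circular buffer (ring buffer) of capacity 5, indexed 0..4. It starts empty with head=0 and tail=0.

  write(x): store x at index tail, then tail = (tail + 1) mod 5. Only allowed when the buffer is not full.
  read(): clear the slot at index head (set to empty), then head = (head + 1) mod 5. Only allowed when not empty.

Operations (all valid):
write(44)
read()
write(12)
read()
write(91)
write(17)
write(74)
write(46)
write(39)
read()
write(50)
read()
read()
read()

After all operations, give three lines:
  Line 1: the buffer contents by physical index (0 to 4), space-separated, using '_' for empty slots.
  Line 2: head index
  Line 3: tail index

write(44): buf=[44 _ _ _ _], head=0, tail=1, size=1
read(): buf=[_ _ _ _ _], head=1, tail=1, size=0
write(12): buf=[_ 12 _ _ _], head=1, tail=2, size=1
read(): buf=[_ _ _ _ _], head=2, tail=2, size=0
write(91): buf=[_ _ 91 _ _], head=2, tail=3, size=1
write(17): buf=[_ _ 91 17 _], head=2, tail=4, size=2
write(74): buf=[_ _ 91 17 74], head=2, tail=0, size=3
write(46): buf=[46 _ 91 17 74], head=2, tail=1, size=4
write(39): buf=[46 39 91 17 74], head=2, tail=2, size=5
read(): buf=[46 39 _ 17 74], head=3, tail=2, size=4
write(50): buf=[46 39 50 17 74], head=3, tail=3, size=5
read(): buf=[46 39 50 _ 74], head=4, tail=3, size=4
read(): buf=[46 39 50 _ _], head=0, tail=3, size=3
read(): buf=[_ 39 50 _ _], head=1, tail=3, size=2

Answer: _ 39 50 _ _
1
3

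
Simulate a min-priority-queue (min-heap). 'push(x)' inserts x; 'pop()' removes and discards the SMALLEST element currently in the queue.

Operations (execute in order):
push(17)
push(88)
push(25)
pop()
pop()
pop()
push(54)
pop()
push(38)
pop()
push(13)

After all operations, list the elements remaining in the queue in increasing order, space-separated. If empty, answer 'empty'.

push(17): heap contents = [17]
push(88): heap contents = [17, 88]
push(25): heap contents = [17, 25, 88]
pop() → 17: heap contents = [25, 88]
pop() → 25: heap contents = [88]
pop() → 88: heap contents = []
push(54): heap contents = [54]
pop() → 54: heap contents = []
push(38): heap contents = [38]
pop() → 38: heap contents = []
push(13): heap contents = [13]

Answer: 13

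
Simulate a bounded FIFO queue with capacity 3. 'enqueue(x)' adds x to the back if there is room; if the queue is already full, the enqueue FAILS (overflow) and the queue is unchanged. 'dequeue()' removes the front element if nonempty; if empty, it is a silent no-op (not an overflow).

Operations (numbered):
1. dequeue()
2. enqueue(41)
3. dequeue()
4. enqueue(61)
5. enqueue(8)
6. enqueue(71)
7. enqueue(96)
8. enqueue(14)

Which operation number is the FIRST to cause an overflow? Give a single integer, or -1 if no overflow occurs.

Answer: 7

Derivation:
1. dequeue(): empty, no-op, size=0
2. enqueue(41): size=1
3. dequeue(): size=0
4. enqueue(61): size=1
5. enqueue(8): size=2
6. enqueue(71): size=3
7. enqueue(96): size=3=cap → OVERFLOW (fail)
8. enqueue(14): size=3=cap → OVERFLOW (fail)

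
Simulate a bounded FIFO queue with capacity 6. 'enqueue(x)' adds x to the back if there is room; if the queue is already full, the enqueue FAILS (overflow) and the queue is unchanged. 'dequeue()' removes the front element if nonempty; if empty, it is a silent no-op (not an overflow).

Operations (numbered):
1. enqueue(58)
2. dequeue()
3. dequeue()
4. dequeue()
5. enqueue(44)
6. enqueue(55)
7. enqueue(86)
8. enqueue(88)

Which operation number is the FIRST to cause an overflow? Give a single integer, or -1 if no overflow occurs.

Answer: -1

Derivation:
1. enqueue(58): size=1
2. dequeue(): size=0
3. dequeue(): empty, no-op, size=0
4. dequeue(): empty, no-op, size=0
5. enqueue(44): size=1
6. enqueue(55): size=2
7. enqueue(86): size=3
8. enqueue(88): size=4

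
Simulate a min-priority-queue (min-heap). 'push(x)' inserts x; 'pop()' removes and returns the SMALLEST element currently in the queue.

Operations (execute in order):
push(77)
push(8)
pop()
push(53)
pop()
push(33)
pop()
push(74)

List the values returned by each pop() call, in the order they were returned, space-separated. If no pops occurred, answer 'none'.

Answer: 8 53 33

Derivation:
push(77): heap contents = [77]
push(8): heap contents = [8, 77]
pop() → 8: heap contents = [77]
push(53): heap contents = [53, 77]
pop() → 53: heap contents = [77]
push(33): heap contents = [33, 77]
pop() → 33: heap contents = [77]
push(74): heap contents = [74, 77]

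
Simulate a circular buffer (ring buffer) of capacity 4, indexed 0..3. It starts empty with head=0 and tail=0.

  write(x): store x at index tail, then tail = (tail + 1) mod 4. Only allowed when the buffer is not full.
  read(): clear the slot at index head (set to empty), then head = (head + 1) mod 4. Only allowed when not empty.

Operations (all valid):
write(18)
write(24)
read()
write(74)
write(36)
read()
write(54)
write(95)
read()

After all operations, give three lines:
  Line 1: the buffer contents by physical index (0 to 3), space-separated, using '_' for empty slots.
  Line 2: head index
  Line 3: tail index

Answer: 54 95 _ 36
3
2

Derivation:
write(18): buf=[18 _ _ _], head=0, tail=1, size=1
write(24): buf=[18 24 _ _], head=0, tail=2, size=2
read(): buf=[_ 24 _ _], head=1, tail=2, size=1
write(74): buf=[_ 24 74 _], head=1, tail=3, size=2
write(36): buf=[_ 24 74 36], head=1, tail=0, size=3
read(): buf=[_ _ 74 36], head=2, tail=0, size=2
write(54): buf=[54 _ 74 36], head=2, tail=1, size=3
write(95): buf=[54 95 74 36], head=2, tail=2, size=4
read(): buf=[54 95 _ 36], head=3, tail=2, size=3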